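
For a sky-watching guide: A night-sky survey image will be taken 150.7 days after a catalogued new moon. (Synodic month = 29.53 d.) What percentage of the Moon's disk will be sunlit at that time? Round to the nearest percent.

10%

Reduce mod P: 150.7 − 5×29.53 = 3.05 d into the current lunation.
The Moon has covered 3.05/29.53 of its cycle, so θ ≈ 360° × 3.05/29.53 = 37.2°.
With cos θ = 0.797, the lit fraction is (1 − 0.797)/2 ≈ 0.102, so 10%.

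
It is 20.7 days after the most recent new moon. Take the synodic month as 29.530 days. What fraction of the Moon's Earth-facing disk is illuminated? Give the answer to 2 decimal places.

Elongation θ = 360° × 20.7/29.530 ≈ 252.4°.
Illuminated fraction = (1 − cos 252.4°)/2 = (1 − (-0.303))/2 ≈ 0.652.

0.65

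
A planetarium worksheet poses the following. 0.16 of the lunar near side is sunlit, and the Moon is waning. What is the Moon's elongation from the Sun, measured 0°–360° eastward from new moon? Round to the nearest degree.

313°

From f = (1 − cos θ)/2: cos θ = 1 − 2×0.16 = 0.680; arccos → 47.2°.
A waning Moon lies in 180°–360°, so θ = 360° − 47.2° = 312.8°.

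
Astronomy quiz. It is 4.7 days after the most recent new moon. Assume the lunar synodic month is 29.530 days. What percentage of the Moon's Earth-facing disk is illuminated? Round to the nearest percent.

23%

Elongation θ = 360° × 4.7/29.530 ≈ 57.3°.
With cos θ = 0.540, the lit fraction is (1 − 0.540)/2 ≈ 0.230, so 23%.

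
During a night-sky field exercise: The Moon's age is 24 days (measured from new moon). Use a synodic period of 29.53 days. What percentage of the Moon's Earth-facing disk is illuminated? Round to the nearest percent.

31%

Elongation θ = 360° × 24/29.53 ≈ 292.6°.
cos 292.6° = 0.384, so f = (1 − 0.384)/2 = 0.308, so 31%.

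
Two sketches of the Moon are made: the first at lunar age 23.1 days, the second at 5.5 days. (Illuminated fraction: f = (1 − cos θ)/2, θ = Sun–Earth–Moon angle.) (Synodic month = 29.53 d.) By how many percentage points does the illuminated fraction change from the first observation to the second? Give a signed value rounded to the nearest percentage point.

First observation: θ = 360°·23.1/29.53 = 281.6°, so f = 0.399.
Second observation: θ = 67.1°, f = 0.305.
Δf = 0.305 − 0.399 = -0.094, i.e. -9 pp.

-9 pp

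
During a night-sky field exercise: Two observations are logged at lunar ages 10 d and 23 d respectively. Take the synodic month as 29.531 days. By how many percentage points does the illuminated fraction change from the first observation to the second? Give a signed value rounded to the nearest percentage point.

θ₁ = 360° × 10/29.531 = 121.9°, f₁ = (1 − cos θ₁)/2 = 0.764.
θ₂ = 360° × 23/29.531 = 280.4°, f₂ = (1 − cos θ₂)/2 = 0.410.
Change = f₂ − f₁ = -0.354 → -35 percentage points.

-35 percentage points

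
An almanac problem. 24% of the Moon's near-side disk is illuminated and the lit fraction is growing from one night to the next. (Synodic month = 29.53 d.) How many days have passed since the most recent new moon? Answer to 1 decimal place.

4.8 days

From f = (1 − cos θ)/2: cos θ = 1 − 2×0.24 = 0.520; arccos → 58.7°.
Waxing ⇒ before full, so θ = 58.7°.
That fraction of the synodic month is 58.7/360 × 29.53 d ≈ 4.81 d.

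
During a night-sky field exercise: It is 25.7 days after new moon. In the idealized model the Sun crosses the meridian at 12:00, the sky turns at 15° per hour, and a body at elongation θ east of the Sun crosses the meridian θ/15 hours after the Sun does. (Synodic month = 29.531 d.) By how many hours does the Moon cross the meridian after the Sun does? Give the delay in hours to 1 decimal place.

20.9 h

Elongation θ = 360° × 25.7/29.531 ≈ 313.3°.
Delay after the Sun = 313.3° / (15°/h) ≈ 20.89 h.
So the Moon crosses the meridian 20.89 h after the Sun.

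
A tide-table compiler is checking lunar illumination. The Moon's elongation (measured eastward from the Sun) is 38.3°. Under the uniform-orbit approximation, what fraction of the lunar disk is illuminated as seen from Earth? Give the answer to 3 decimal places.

cos 38.3° = 0.785, so f = (1 − 0.785)/2 = 0.108.

0.108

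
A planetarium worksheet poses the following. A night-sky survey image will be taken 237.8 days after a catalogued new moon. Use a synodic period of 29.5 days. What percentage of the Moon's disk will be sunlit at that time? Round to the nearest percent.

237.8/29.5 = 8.061 lunations, so 8 complete cycles and 1.80 d into the next.
Elongation θ = 360° × 1.80/29.5 ≈ 22.0°.
With cos θ = 0.927, the lit fraction is (1 − 0.927)/2 ≈ 0.036, so 4%.

4%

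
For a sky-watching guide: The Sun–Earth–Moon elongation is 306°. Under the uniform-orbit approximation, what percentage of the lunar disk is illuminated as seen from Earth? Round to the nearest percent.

Half-versine of 306°: (1 − 0.588)/2 = 0.206, i.e. 21%.

21%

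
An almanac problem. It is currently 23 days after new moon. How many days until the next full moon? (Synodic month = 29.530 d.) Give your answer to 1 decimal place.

21.3 days

Full moon is 0.5 of the way through the cycle: age 0.5 × 29.530 = 14.765 d.
This lunation's full moon (14.765 d) has passed, so add one period: 44.295 − 23 = 21.295 days.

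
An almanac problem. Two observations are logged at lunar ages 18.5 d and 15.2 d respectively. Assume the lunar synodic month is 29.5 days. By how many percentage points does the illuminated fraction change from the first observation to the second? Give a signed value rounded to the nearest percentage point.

θ₁ = 360° × 18.5/29.5 = 225.8°, f₁ = (1 − cos θ₁)/2 = 0.849.
θ₂ = 360° × 15.2/29.5 = 185.5°, f₂ = (1 − cos θ₂)/2 = 0.998.
Change = f₂ − f₁ = +0.149 → +15 percentage points.

+15 pp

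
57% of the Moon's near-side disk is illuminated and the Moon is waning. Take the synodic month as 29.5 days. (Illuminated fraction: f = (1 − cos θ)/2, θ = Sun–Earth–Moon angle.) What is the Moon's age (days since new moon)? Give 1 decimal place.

21.5 days

cos θ = 1 − 2f = -0.140, giving a principal value of 98.0°.
Waning ⇒ past full, so θ = 360° − 98.0° = 262.0°.
Age = 29.5 × 262.0°/360° ≈ 21.47 days.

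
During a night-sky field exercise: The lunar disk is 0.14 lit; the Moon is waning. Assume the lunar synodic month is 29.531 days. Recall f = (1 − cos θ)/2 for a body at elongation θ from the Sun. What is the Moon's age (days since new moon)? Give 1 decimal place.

25.9 days

Invert f = (1 − cos θ)/2 to get cos θ = 1 − 2(0.14) = 0.720, hence θ₀ = arccos 0.720 = 43.9°.
Since the Moon is past full (waning), take the reflex angle: θ = 360° − 43.9° = 316.1°.
Age = 29.531 × 316.1°/360° ≈ 25.93 days.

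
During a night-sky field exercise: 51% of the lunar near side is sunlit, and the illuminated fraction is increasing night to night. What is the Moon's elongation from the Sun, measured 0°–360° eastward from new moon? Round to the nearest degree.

91°

cos θ = 1 − 2f = -0.020, giving a principal value of 91.1°.
Waxing ⇒ before full, so θ = 91.1°.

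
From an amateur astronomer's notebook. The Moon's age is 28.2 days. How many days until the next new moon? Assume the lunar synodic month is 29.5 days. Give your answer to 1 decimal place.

One full lunation from the last new moon is 29.5 d; remaining = 29.5 − 28.2 = 1.300 d.

1.3 days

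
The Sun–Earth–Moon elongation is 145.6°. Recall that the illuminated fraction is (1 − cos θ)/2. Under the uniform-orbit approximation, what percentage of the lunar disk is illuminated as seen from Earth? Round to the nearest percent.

cos 145.6° = (-0.825), so f = (1 − (-0.825))/2 = 0.913, i.e. 91%.

91%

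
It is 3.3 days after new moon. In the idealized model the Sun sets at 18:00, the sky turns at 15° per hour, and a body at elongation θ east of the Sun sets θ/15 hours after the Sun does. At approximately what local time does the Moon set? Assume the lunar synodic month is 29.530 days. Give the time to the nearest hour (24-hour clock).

The Moon has covered 3.3/29.530 of its cycle, so θ ≈ 360° × 3.3/29.530 = 40.2°.
At 15° of sky rotation per hour, 40.2° corresponds to a 2.68 h lag.
18:00 + 2.68 h ≈ 20:41 → 21:00 to the nearest hour.

21:00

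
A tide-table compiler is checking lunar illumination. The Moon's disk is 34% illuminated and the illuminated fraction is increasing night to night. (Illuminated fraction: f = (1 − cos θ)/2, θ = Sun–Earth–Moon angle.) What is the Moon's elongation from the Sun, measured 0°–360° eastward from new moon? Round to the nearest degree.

71°

cos θ = 1 − 2f = 0.320, giving a principal value of 71.3°.
Waxing ⇒ before full, so θ = 71.3°.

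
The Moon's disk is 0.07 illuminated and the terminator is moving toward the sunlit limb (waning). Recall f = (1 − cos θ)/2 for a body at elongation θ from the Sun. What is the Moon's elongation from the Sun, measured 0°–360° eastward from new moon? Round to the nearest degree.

From f = (1 − cos θ)/2: cos θ = 1 − 2×0.07 = 0.860; arccos → 30.7°.
Since the Moon is past full (waning), take the reflex angle: θ = 360° − 30.7° = 329.3°.

329°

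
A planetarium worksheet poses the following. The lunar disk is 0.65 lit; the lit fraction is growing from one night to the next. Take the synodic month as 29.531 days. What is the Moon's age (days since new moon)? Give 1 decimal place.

From f = (1 − cos θ)/2: cos θ = 1 − 2×0.65 = -0.300; arccos → 107.5°.
Before full moon the principal value applies: θ = 107.5°.
Age = 29.531 × 107.5°/360° ≈ 8.81 days.

8.8 days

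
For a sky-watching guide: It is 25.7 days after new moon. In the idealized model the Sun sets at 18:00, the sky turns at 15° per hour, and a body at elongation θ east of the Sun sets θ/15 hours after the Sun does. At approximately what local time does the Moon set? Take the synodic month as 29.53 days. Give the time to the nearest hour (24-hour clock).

15:00

Phase angle: θ = 360°·(25.7 d)/(29.53 d) = 313.3°.
At 15° of sky rotation per hour, 313.3° corresponds to a 20.89 h lag.
18:00 + 20.89 h ≈ 14:53 → 15:00 to the nearest hour.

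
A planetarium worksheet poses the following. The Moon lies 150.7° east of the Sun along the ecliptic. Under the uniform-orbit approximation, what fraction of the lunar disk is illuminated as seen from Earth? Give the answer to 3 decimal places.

cos 150.7° = (-0.872), so f = (1 − (-0.872))/2 = 0.936.

0.936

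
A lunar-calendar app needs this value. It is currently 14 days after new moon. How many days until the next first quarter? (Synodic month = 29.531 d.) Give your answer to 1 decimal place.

22.9 days

First quarter is 0.25 of the way through the cycle: age 0.25 × 29.531 = 7.383 d.
Already past this cycle's first quarter; the next is at 7.383 + 29.531 = 36.914 d, so 36.914 − 14 = 22.914 days.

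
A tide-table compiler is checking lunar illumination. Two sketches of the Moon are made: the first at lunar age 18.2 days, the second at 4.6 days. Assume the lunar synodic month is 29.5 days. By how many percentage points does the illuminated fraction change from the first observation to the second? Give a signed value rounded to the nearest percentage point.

-65 pp

θ₁ = 360° × 18.2/29.5 = 222.1°, f₁ = (1 − cos θ₁)/2 = 0.871.
θ₂ = 360° × 4.6/29.5 = 56.1°, f₂ = (1 − cos θ₂)/2 = 0.221.
Change = f₂ − f₁ = -0.650 → -65 percentage points.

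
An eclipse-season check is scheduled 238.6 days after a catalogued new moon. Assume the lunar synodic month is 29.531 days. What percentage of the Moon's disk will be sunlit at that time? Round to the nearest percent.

6%

Reduce mod P: 238.6 − 8×29.531 = 2.35 d into the current lunation.
Elongation θ = 360° × 2.35/29.531 ≈ 28.7°.
cos 28.7° = 0.877, so f = (1 − 0.877)/2 = 0.061, so 6%.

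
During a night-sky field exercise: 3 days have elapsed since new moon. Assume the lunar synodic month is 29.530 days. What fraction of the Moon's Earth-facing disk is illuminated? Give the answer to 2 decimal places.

Phase angle: θ = 360°·(3 d)/(29.530 d) = 36.6°.
cos 36.6° = 0.803, so f = (1 − 0.803)/2 = 0.098.

0.10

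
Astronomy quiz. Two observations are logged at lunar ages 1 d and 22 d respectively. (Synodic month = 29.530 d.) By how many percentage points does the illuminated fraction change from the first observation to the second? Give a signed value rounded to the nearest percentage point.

+50 pp

θ₁ = 360° × 1/29.530 = 12.2°, f₁ = (1 − cos θ₁)/2 = 0.011.
θ₂ = 360° × 22/29.530 = 268.2°, f₂ = (1 − cos θ₂)/2 = 0.516.
Change = f₂ − f₁ = +0.504 → +50 percentage points.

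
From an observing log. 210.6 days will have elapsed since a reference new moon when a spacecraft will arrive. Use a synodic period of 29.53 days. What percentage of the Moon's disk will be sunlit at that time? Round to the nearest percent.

Reduce mod P: 210.6 − 7×29.53 = 3.89 d into the current lunation.
Elongation θ = 360° × 3.89/29.53 ≈ 47.4°.
cos 47.4° = 0.677, so f = (1 − 0.677)/2 = 0.162, so 16%.

16%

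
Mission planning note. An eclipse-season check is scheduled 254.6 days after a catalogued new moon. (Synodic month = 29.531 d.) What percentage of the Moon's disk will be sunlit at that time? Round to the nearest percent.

254.6/29.531 = 8.621 lunations, so 8 complete cycles and 18.35 d into the next.
Phase angle: θ = 360°·(18.35 d)/(29.531 d) = 223.7°.
cos 223.7° = (-0.723), so f = (1 − (-0.723))/2 = 0.861, so 86%.

86%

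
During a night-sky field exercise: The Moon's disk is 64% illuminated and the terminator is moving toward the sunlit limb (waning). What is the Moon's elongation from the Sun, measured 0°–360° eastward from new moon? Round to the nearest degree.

254°

From f = (1 − cos θ)/2: cos θ = 1 − 2×0.64 = -0.280; arccos → 106.3°.
Since the Moon is past full (waning), take the reflex angle: θ = 360° − 106.3° = 253.7°.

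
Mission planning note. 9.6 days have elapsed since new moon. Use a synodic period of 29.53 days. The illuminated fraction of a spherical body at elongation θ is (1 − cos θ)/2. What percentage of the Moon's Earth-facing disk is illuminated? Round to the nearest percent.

Phase angle: θ = 360°·(9.6 d)/(29.53 d) = 117.0°.
cos 117.0° = (-0.455), so f = (1 − (-0.455))/2 = 0.727, so 73%.

73%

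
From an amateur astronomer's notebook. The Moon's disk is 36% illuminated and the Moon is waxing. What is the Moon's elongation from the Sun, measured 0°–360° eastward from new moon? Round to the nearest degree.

74°

cos θ = 1 − 2f = 0.280, giving a principal value of 73.7°.
The Moon is waxing (0°–180°), so θ = 73.7° directly.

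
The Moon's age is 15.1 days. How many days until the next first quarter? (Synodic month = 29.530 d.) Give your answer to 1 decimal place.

21.8 days

First quarter is 0.25 of the way through the cycle: age 0.25 × 29.530 = 7.383 d.
This lunation's first quarter (7.383 d) has passed, so add one period: 36.913 − 15.1 = 21.813 days.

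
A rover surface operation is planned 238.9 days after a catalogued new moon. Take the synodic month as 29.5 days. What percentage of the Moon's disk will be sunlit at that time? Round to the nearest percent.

238.9/29.5 = 8.098 lunations, so 8 complete cycles and 2.90 d into the next.
The Moon has covered 2.90/29.5 of its cycle, so θ ≈ 360° × 2.90/29.5 = 35.4°.
With cos θ = 0.815, the lit fraction is (1 − 0.815)/2 ≈ 0.092, so 9%.

9%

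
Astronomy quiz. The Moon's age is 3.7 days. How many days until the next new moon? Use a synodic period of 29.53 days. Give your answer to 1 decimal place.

One full lunation from the last new moon is 29.53 d; remaining = 29.53 − 3.7 = 25.830 d.

25.8 days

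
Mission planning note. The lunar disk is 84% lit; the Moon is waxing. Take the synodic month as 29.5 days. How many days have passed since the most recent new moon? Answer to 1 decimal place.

cos θ = 1 − 2f = -0.680, giving a principal value of 132.8°.
Before full moon the principal value applies: θ = 132.8°.
Age = 29.5 × 132.8°/360° ≈ 10.89 days.

10.9 days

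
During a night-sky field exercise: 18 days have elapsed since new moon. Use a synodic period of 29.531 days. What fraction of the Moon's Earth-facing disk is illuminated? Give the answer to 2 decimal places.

Phase angle: θ = 360°·(18 d)/(29.531 d) = 219.4°.
With cos θ = (-0.772), the lit fraction is (1 − (-0.772))/2 ≈ 0.886.

0.89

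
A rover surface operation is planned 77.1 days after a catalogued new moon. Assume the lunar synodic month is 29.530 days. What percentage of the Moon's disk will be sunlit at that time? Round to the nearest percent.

88%

Reduce mod P: 77.1 − 2×29.530 = 18.04 d into the current lunation.
Phase angle: θ = 360°·(18.04 d)/(29.530 d) = 219.9°.
With cos θ = (-0.767), the lit fraction is (1 − (-0.767))/2 ≈ 0.883, so 88%.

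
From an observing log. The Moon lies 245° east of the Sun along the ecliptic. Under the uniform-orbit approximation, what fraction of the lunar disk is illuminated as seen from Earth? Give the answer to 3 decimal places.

0.711

cos 245° = (-0.423), so f = (1 − (-0.423))/2 = 0.711.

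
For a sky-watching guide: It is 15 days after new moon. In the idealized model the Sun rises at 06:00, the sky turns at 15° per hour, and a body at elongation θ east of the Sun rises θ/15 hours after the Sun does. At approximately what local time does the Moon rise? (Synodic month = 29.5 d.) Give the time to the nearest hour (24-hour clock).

Elongation θ = 360° × 15/29.5 ≈ 183.1°.
Delay after the Sun = 183.1° / (15°/h) ≈ 12.20 h.
06:00 + 12.20 h ≈ 18:12 → 18:00 to the nearest hour.

18:00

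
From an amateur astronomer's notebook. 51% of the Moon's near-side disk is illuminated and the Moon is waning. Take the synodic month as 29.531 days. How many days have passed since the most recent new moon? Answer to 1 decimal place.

22.1 days

From f = (1 − cos θ)/2: cos θ = 1 − 2×0.51 = -0.020; arccos → 91.1°.
Since the Moon is past full (waning), take the reflex angle: θ = 360° − 91.1° = 268.9°.
Age = 29.531 × 268.9°/360° ≈ 22.05 days.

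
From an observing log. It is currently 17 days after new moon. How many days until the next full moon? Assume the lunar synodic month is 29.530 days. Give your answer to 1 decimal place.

27.3 days

Full moon is 0.5 of the way through the cycle: age 0.5 × 29.530 = 14.765 d.
This lunation's full moon (14.765 d) has passed, so add one period: 44.295 − 17 = 27.295 days.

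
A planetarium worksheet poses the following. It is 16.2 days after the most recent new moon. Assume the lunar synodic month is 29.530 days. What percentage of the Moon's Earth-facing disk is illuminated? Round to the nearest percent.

98%

Elongation θ = 360° × 16.2/29.530 ≈ 197.5°.
cos 197.5° = (-0.954), so f = (1 − (-0.954))/2 = 0.977, so 98%.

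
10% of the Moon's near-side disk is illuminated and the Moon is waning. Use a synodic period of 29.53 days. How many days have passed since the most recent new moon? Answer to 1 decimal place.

cos θ = 1 − 2f = 0.800, giving a principal value of 36.9°.
A waning Moon lies in 180°–360°, so θ = 360° − 36.9° = 323.1°.
Age = 29.53 × 323.1°/360° ≈ 26.51 days.

26.5 days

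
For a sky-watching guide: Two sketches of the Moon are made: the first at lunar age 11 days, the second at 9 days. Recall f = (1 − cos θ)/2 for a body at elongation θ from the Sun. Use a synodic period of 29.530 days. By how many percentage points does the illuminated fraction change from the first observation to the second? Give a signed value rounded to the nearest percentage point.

-18 percentage points

First observation: θ = 360°·11/29.530 = 134.1°, so f = 0.848.
Second observation: θ = 109.7°, f = 0.669.
Δf = 0.669 − 0.848 = -0.179, i.e. -18 pp.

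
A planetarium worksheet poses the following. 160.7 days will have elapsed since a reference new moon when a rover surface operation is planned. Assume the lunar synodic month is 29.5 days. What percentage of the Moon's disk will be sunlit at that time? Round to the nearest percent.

160.7 d spans 5 complete synodic months (5 × 29.5 = 147.50 d) plus 13.20 d.
The Moon has covered 13.20/29.5 of its cycle, so θ ≈ 360° × 13.20/29.5 = 161.1°.
cos 161.1° = (-0.946), so f = (1 − (-0.946))/2 = 0.973, so 97%.

97%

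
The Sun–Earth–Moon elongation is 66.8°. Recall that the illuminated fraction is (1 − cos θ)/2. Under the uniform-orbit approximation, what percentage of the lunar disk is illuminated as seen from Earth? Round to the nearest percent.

Half-versine of 66.8°: (1 − 0.394)/2 = 0.303, i.e. 30%.

30%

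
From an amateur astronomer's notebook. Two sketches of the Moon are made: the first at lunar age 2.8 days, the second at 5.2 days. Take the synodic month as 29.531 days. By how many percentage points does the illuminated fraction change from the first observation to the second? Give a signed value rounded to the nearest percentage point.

First observation: θ = 360°·2.8/29.531 = 34.1°, so f = 0.086.
Second observation: θ = 63.4°, f = 0.276.
Δf = 0.276 − 0.086 = +0.190, i.e. +19 pp.

+19 percentage points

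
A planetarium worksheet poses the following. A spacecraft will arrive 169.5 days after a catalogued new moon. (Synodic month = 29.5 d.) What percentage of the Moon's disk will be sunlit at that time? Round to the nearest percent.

51%

Reduce mod P: 169.5 − 5×29.5 = 22.00 d into the current lunation.
Phase angle: θ = 360°·(22.00 d)/(29.5 d) = 268.5°.
With cos θ = (-0.027), the lit fraction is (1 − (-0.027))/2 ≈ 0.513, so 51%.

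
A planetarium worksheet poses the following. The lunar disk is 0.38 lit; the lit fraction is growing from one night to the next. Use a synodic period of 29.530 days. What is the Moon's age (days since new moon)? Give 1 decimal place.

6.2 days

cos θ = 1 − 2f = 0.240, giving a principal value of 76.1°.
Waxing ⇒ before full, so θ = 76.1°.
At 360°/29.530 d per day, 76.1° corresponds to 6.24 days.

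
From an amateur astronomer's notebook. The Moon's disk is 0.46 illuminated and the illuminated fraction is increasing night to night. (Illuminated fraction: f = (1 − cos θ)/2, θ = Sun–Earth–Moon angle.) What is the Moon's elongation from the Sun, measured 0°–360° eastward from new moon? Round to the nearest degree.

85°

From f = (1 − cos θ)/2: cos θ = 1 − 2×0.46 = 0.080; arccos → 85.4°.
The Moon is waxing (0°–180°), so θ = 85.4° directly.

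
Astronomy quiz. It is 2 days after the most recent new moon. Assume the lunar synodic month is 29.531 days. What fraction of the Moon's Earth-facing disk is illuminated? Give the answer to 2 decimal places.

0.04

Phase angle: θ = 360°·(2 d)/(29.531 d) = 24.4°.
Illuminated fraction = (1 − cos 24.4°)/2 = (1 − 0.911)/2 ≈ 0.045.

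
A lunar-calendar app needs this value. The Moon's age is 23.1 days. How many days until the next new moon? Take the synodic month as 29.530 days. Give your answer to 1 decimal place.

6.4 days

One full lunation from the last new moon is 29.530 d; remaining = 29.530 − 23.1 = 6.430 d.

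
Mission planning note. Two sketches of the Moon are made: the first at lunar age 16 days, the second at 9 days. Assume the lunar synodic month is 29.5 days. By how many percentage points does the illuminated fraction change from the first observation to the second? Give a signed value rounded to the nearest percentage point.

-31 percentage points

θ₁ = 360° × 16/29.5 = 195.3°, f₁ = (1 − cos θ₁)/2 = 0.982.
θ₂ = 360° × 9/29.5 = 109.8°, f₂ = (1 − cos θ₂)/2 = 0.670.
Change = f₂ − f₁ = -0.313 → -31 percentage points.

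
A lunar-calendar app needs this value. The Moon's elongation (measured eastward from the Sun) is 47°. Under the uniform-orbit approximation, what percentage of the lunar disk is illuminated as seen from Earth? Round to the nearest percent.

Half-versine of 47°: (1 − 0.682)/2 = 0.159, i.e. 16%.

16%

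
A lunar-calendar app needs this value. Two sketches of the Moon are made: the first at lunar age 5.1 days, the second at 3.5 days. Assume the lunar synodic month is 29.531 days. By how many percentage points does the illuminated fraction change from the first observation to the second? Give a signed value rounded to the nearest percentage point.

-13 percentage points

θ₁ = 360° × 5.1/29.531 = 62.2°, f₁ = (1 − cos θ₁)/2 = 0.267.
θ₂ = 360° × 3.5/29.531 = 42.7°, f₂ = (1 − cos θ₂)/2 = 0.132.
Change = f₂ − f₁ = -0.134 → -13 percentage points.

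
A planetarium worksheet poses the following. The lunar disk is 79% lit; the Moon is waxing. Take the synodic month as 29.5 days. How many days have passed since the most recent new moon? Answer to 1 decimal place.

From f = (1 − cos θ)/2: cos θ = 1 − 2×0.79 = -0.580; arccos → 125.5°.
Before full moon the principal value applies: θ = 125.5°.
That fraction of the synodic month is 125.5/360 × 29.5 d ≈ 10.28 d.

10.3 days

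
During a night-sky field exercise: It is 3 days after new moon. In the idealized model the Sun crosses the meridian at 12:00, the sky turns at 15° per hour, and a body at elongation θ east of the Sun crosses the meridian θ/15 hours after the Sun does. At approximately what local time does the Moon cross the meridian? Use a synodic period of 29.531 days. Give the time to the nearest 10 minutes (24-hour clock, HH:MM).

Phase angle: θ = 360°·(3 d)/(29.531 d) = 36.6°.
Delay after the Sun = 36.6° / (15°/h) ≈ 2.44 h.
12:00 + 2.438 h ≈ 14:26 → 14:30 to the nearest ten minutes.

14:30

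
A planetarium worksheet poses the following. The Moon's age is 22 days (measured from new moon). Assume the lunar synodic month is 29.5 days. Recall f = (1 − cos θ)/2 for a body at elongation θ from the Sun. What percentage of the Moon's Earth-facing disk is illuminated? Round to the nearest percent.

51%

The Moon has covered 22/29.5 of its cycle, so θ ≈ 360° × 22/29.5 = 268.5°.
cos 268.5° = (-0.027), so f = (1 − (-0.027))/2 = 0.513, so 51%.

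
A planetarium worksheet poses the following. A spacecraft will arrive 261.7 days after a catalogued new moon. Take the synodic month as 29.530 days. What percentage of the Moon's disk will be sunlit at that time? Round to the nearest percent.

Reduce mod P: 261.7 − 8×29.530 = 25.46 d into the current lunation.
Phase angle: θ = 360°·(25.46 d)/(29.530 d) = 310.4°.
cos 310.4° = 0.648, so f = (1 − 0.648)/2 = 0.176, so 18%.

18%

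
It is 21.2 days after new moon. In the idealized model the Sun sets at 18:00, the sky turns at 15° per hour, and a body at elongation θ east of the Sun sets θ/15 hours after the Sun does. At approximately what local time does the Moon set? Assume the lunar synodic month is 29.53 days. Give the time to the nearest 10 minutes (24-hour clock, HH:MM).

The Moon has covered 21.2/29.53 of its cycle, so θ ≈ 360° × 21.2/29.53 = 258.4°.
The Moon trails the Sun by θ/15 = 258.4/15 ≈ 17.23 hours.
18:00 + 17.230 h ≈ 11:14 → 11:10 to the nearest ten minutes.

11:10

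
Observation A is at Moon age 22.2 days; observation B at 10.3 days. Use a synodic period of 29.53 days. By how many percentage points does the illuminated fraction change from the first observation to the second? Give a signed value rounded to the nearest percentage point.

θ₁ = 360° × 22.2/29.53 = 270.6°, f₁ = (1 − cos θ₁)/2 = 0.494.
θ₂ = 360° × 10.3/29.53 = 125.6°, f₂ = (1 − cos θ₂)/2 = 0.791.
Change = f₂ − f₁ = +0.296 → +30 percentage points.

+30 pp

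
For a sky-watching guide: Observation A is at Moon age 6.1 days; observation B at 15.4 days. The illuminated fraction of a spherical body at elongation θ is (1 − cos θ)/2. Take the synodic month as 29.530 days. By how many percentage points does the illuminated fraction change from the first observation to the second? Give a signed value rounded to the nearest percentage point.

+63 percentage points

First observation: θ = 360°·6.1/29.530 = 74.4°, so f = 0.365.
Second observation: θ = 187.7°, f = 0.995.
Δf = 0.995 − 0.365 = +0.630, i.e. +63 pp.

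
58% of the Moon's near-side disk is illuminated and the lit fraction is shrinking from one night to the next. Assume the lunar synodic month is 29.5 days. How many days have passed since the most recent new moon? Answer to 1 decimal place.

From f = (1 − cos θ)/2: cos θ = 1 − 2×0.58 = -0.160; arccos → 99.2°.
Since the Moon is past full (waning), take the reflex angle: θ = 360° − 99.2° = 260.8°.
Age = 29.5 × 260.8°/360° ≈ 21.37 days.

21.4 days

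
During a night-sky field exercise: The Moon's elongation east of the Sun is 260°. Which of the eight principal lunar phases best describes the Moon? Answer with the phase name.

260° lies in the last quarter sector of the 8-phase cycle.

last quarter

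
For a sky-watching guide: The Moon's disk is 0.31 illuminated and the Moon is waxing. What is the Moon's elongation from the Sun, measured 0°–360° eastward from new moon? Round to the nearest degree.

Invert f = (1 − cos θ)/2 to get cos θ = 1 − 2(0.31) = 0.380, hence θ₀ = arccos 0.380 = 67.7°.
The Moon is waxing (0°–180°), so θ = 67.7° directly.

68°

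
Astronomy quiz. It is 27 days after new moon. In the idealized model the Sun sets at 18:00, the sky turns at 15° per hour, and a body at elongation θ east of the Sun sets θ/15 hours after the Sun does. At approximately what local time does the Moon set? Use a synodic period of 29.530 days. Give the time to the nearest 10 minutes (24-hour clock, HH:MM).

Elongation θ = 360° × 27/29.530 ≈ 329.2°.
At 15° of sky rotation per hour, 329.2° corresponds to a 21.94 h lag.
18:00 + 21.944 h ≈ 15:57 → 16:00 to the nearest ten minutes.

16:00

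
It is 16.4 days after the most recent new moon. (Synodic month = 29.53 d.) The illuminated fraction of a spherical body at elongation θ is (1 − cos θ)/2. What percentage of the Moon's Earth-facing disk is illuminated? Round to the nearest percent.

97%

Elongation θ = 360° × 16.4/29.53 ≈ 199.9°.
Illuminated fraction = (1 − cos 199.9°)/2 = (1 − (-0.940))/2 ≈ 0.970, so 97%.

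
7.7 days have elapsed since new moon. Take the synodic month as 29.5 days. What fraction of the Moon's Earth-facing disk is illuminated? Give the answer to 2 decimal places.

0.53

The Moon has covered 7.7/29.5 of its cycle, so θ ≈ 360° × 7.7/29.5 = 94.0°.
cos 94.0° = (-0.069), so f = (1 − (-0.069))/2 = 0.535.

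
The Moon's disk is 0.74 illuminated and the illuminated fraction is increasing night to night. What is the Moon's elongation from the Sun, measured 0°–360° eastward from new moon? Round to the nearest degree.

cos θ = 1 − 2f = -0.480, giving a principal value of 118.7°.
Waxing ⇒ before full, so θ = 118.7°.

119°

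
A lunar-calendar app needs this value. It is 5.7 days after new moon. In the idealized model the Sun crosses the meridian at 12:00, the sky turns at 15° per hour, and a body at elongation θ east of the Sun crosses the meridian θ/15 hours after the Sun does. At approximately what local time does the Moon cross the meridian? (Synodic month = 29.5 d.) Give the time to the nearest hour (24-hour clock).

Phase angle: θ = 360°·(5.7 d)/(29.5 d) = 69.6°.
Delay after the Sun = 69.6° / (15°/h) ≈ 4.64 h.
12:00 + 4.64 h ≈ 16:38 → 17:00 to the nearest hour.

17:00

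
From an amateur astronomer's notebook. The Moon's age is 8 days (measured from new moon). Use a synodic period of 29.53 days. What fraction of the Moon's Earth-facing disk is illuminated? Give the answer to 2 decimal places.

0.57

Phase angle: θ = 360°·(8 d)/(29.53 d) = 97.5°.
cos 97.5° = (-0.131), so f = (1 − (-0.131))/2 = 0.566.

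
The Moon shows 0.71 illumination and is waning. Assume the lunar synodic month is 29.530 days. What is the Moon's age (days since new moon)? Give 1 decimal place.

20.1 days

From f = (1 − cos θ)/2: cos θ = 1 − 2×0.71 = -0.420; arccos → 114.8°.
Since the Moon is past full (waning), take the reflex angle: θ = 360° − 114.8° = 245.2°.
At 360°/29.530 d per day, 245.2° corresponds to 20.11 days.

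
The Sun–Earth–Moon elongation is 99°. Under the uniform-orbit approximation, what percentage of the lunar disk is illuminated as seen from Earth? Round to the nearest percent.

58%

cos 99° = (-0.156), so f = (1 − (-0.156))/2 = 0.578, i.e. 58%.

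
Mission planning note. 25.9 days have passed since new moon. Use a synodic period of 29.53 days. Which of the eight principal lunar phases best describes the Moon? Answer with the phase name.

waning crescent

θ ≈ 360° × 25.9/29.53 = 316°, which falls in the waning crescent sector.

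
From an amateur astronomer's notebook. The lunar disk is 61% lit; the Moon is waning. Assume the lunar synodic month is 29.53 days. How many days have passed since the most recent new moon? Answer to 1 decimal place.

21.1 days

Invert f = (1 − cos θ)/2 to get cos θ = 1 − 2(0.61) = -0.220, hence θ₀ = arccos -0.220 = 102.7°.
Waning ⇒ past full, so θ = 360° − 102.7° = 257.3°.
At 360°/29.53 d per day, 257.3° corresponds to 21.11 days.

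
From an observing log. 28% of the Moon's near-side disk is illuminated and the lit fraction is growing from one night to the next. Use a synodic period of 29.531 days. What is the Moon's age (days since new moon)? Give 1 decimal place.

From f = (1 − cos θ)/2: cos θ = 1 − 2×0.28 = 0.440; arccos → 63.9°.
Waxing ⇒ before full, so θ = 63.9°.
Age = 29.531 × 63.9°/360° ≈ 5.24 days.

5.2 days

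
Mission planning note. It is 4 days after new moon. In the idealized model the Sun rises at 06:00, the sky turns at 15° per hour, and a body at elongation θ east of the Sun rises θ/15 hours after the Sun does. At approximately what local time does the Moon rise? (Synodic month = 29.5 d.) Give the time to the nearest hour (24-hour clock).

09:00

The Moon has covered 4/29.5 of its cycle, so θ ≈ 360° × 4/29.5 = 48.8°.
At 15° of sky rotation per hour, 48.8° corresponds to a 3.25 h lag.
06:00 + 3.25 h ≈ 09:15 → 09:00 to the nearest hour.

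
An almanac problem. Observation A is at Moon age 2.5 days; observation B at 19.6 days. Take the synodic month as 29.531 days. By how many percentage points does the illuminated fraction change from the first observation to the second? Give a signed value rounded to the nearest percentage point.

First observation: θ = 360°·2.5/29.531 = 30.5°, so f = 0.069.
Second observation: θ = 238.9°, f = 0.758.
Δf = 0.758 − 0.069 = +0.689, i.e. +69 pp.

+69 percentage points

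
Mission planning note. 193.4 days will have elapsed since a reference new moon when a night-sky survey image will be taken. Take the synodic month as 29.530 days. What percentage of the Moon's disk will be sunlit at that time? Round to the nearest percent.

98%

Reduce mod P: 193.4 − 6×29.530 = 16.22 d into the current lunation.
The Moon has covered 16.22/29.530 of its cycle, so θ ≈ 360° × 16.22/29.530 = 197.7°.
With cos θ = (-0.952), the lit fraction is (1 − (-0.952))/2 ≈ 0.976, so 98%.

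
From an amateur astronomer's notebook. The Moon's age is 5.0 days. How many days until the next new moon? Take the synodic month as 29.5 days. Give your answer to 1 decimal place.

One full lunation from the last new moon is 29.5 d; remaining = 29.5 − 5.0 = 24.500 d.

24.5 days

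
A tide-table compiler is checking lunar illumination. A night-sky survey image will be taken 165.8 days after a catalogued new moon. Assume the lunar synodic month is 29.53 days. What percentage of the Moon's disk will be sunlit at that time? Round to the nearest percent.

88%

165.8/29.53 = 5.615 lunations, so 5 complete cycles and 18.15 d into the next.
Phase angle: θ = 360°·(18.15 d)/(29.53 d) = 221.3°.
cos 221.3° = (-0.752), so f = (1 − (-0.752))/2 = 0.876, so 88%.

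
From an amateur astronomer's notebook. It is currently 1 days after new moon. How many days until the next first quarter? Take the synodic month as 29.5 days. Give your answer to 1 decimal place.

6.4 days

First quarter is 0.25 of the way through the cycle: age 0.25 × 29.5 = 7.375 d.
So 6.375 days remain (7.375 − 1).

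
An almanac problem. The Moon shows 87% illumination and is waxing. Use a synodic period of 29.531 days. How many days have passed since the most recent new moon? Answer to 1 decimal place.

11.3 days

cos θ = 1 − 2f = -0.740, giving a principal value of 137.7°.
The Moon is waxing (0°–180°), so θ = 137.7° directly.
That fraction of the synodic month is 137.7/360 × 29.531 d ≈ 11.30 d.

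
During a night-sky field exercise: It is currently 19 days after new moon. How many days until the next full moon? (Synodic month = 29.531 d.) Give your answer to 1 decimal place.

25.3 days

Full moon occurs at elongation 180°, i.e. at age 29.531 × 180/360 = 14.765 d.
This lunation's full moon (14.765 d) has passed, so add one period: 44.296 − 19 = 25.296 days.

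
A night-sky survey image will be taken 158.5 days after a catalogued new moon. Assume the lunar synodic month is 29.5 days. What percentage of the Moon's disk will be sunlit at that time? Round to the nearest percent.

85%

158.5 d spans 5 complete synodic months (5 × 29.5 = 147.50 d) plus 11.00 d.
Elongation θ = 360° × 11.00/29.5 ≈ 134.2°.
cos 134.2° = (-0.698), so f = (1 − (-0.698))/2 = 0.849, so 85%.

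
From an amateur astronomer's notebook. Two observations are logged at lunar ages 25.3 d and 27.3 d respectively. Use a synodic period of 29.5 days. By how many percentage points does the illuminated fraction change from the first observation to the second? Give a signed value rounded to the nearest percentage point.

-13 pp

First observation: θ = 360°·25.3/29.5 = 308.7°, so f = 0.187.
Second observation: θ = 333.2°, f = 0.054.
Δf = 0.054 − 0.187 = -0.133, i.e. -13 pp.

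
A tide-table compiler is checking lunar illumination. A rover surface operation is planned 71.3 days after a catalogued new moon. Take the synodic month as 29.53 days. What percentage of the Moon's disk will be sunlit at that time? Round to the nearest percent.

71.3/29.53 = 2.414 lunations, so 2 complete cycles and 12.24 d into the next.
Elongation θ = 360° × 12.24/29.53 ≈ 149.2°.
Illuminated fraction = (1 − cos 149.2°)/2 = (1 − (-0.859))/2 ≈ 0.930, so 93%.

93%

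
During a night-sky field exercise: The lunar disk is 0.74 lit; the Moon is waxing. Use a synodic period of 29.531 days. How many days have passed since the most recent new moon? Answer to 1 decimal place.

cos θ = 1 − 2f = -0.480, giving a principal value of 118.7°.
The Moon is waxing (0°–180°), so θ = 118.7° directly.
At 360°/29.531 d per day, 118.7° corresponds to 9.74 days.

9.7 days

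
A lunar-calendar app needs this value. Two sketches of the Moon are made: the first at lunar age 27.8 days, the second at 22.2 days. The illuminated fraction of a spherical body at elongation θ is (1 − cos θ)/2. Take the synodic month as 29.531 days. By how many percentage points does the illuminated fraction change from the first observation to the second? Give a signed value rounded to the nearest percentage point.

+46 pp

θ₁ = 360° × 27.8/29.531 = 338.9°, f₁ = (1 − cos θ₁)/2 = 0.034.
θ₂ = 360° × 22.2/29.531 = 270.6°, f₂ = (1 − cos θ₂)/2 = 0.494.
Change = f₂ − f₁ = +0.461 → +46 percentage points.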